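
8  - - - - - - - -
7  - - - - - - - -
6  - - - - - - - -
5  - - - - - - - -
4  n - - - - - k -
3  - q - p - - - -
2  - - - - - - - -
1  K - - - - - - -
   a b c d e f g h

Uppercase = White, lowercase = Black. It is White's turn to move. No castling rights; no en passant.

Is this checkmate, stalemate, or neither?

White to move; white king on a1.
In check: no.
King squares — b1: attacked by Qb3; a2: attacked by Qb3; b2: attacked by Qb3.
Legal moves for White: none.
Not in check and no legal moves → stalemate.

stalemate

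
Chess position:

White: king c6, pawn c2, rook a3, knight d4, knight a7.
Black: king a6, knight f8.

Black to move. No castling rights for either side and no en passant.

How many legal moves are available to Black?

Black to move; king on a6.
In check: yes, from the white rook on a3.
Legal moves: none.
Count: 0.

0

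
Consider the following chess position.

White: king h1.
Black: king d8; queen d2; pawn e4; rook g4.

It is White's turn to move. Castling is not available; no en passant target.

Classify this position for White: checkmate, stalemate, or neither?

White to move; white king on h1.
In check: no.
King squares — g1: attacked by Rg4; g2: attacked by Qd2; h2: attacked by Qd2.
Legal moves for White: none.
Not in check and no legal moves → stalemate.

stalemate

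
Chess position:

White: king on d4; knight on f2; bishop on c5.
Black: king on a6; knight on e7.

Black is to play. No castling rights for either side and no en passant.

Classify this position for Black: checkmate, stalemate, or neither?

Black to move; black king on a6.
In check: no.
Legal moves for Black: Ng8, Nc8, Ng6, Nc6+, Nf5+, Nd5, Kb7, Kb5, Ka5.
Black has 9 legal moves and is not in check → neither.

neither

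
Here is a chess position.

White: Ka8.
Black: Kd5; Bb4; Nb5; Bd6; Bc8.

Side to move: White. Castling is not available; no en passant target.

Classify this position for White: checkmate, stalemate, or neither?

White to move; white king on a8.
In check: no.
King squares — a7: attacked by Nb5; b7: attacked by Bc8; b8: attacked by Bd6.
Legal moves for White: none.
Not in check and no legal moves → stalemate.

stalemate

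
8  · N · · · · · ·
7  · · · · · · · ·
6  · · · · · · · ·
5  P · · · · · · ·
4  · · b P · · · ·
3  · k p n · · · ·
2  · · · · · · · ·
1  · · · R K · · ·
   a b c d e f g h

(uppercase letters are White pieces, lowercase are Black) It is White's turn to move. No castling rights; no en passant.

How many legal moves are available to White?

3

White to move; king on e1.
In check: yes, from the black knight on d3.
Legal moves: Ke2, Kf1, Rxd3.
Count: 3.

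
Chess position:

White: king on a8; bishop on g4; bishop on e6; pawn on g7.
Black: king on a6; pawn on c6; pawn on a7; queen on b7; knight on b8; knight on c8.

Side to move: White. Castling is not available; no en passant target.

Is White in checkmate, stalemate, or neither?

White to move; white king on a8.
In check: yes, from the black queen on b7.
King squares — a7: attacked by Ka6; b7: attacked by Ka6; b8: attacked by Qb7.
Legal moves for White: none.
In check with no legal moves → checkmate.

checkmate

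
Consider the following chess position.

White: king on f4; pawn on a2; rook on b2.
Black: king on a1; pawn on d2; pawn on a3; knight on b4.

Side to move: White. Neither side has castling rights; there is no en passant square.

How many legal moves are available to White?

13

White to move; king on f4.
In check: no.
Legal moves: Kg5, Kf5, Ke5, Kg4, Ke4, Kg3, Kf3, Ke3, Rxb4, Rb3, Rxd2, Rc2, Rb1+.
Count: 13.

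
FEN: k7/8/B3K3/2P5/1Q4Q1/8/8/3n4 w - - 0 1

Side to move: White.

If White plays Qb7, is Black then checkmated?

yes

After Qb7: black king on a8; in check: yes, from the white queen on b7.
King squares — a7: attacked by Qb7; b7: attacked by Ba6; b8: attacked by Qb7.
Black has no legal moves → checkmate.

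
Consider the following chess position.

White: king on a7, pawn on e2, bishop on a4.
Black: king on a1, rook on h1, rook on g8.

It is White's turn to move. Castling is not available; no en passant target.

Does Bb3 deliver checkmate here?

After Bb3: black king on a1; in check: no.
Black is not in check, so this cannot be checkmate.

no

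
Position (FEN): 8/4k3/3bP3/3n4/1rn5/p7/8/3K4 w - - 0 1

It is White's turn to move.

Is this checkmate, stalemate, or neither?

neither

White to move; white king on d1.
In check: no.
Legal moves for White: Ke2, Kc2, Ke1, Kc1.
White has 4 legal moves and is not in check → neither.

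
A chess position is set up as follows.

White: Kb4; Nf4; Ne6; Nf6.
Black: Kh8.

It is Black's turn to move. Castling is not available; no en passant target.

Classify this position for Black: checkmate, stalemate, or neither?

Black to move; black king on h8.
In check: no.
King squares — g7: attacked by Ne6; h7: attacked by Nf6; g8: attacked by Nf6.
Legal moves for Black: none.
Not in check and no legal moves → stalemate.

stalemate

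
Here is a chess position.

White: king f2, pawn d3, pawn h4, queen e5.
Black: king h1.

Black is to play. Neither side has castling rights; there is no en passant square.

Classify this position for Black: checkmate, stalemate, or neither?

stalemate

Black to move; black king on h1.
In check: no.
King squares — g1: attacked by Kf2; g2: attacked by Kf2; h2: attacked by Qe5.
Legal moves for Black: none.
Not in check and no legal moves → stalemate.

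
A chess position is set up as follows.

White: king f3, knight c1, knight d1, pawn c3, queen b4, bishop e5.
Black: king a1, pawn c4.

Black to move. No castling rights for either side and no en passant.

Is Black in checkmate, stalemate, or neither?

stalemate

Black to move; black king on a1.
In check: no.
King squares — b1: attacked by Qb4; a2: attacked by Nc1; b2: attacked by Nd1.
Legal moves for Black: none.
Not in check and no legal moves → stalemate.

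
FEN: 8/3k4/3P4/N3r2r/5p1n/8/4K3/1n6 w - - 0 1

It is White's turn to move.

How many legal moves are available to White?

4

White to move; king on e2.
In check: yes, from the black rook on e5.
Legal moves: Kd3, Kf2, Kf1, Kd1.
Count: 4.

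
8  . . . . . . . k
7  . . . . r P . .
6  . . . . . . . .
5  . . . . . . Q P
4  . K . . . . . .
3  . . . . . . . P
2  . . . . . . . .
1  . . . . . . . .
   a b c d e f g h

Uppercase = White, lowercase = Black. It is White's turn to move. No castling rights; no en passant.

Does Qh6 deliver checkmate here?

After Qh6: black king on h8; in check: yes, from the white queen on h6.
King squares — g7: attacked by Qh6; h7: attacked by Qh6; g8: attacked by Pf7.
Black has no legal moves → checkmate.

yes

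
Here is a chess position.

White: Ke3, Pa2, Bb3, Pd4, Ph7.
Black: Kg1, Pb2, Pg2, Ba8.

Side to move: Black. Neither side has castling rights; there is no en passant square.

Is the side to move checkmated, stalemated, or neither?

neither

Black to move; black king on g1.
In check: no.
Legal moves for Black: Bb7, Bc6, Bd5, Be4, Bf3, Kh2, Kh1, Kf1, b1=Q, b1=R, b1=B, b1=N.
Black has 12 legal moves and is not in check → neither.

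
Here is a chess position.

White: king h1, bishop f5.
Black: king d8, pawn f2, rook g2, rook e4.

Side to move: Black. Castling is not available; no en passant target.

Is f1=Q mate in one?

yes

After f1=Q: white king on h1; in check: yes, from the black queen on f1.
King squares — g1: attacked by Qf1; g2: attacked by Qf1; h2: attacked by Rg2.
White has no legal moves → checkmate.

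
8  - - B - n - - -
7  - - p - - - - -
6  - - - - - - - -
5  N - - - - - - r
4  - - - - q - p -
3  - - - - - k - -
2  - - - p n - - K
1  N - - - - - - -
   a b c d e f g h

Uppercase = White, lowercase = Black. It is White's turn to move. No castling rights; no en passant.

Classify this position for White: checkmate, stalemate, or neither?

checkmate

White to move; white king on h2.
In check: yes, from the black rook on h5.
King squares — g1: attacked by Ne2; h1: attacked by Rh5; g2: attacked by Kf3; g3: attacked by Ne2; h3: attacked by Pg4.
Legal moves for White: none.
In check with no legal moves → checkmate.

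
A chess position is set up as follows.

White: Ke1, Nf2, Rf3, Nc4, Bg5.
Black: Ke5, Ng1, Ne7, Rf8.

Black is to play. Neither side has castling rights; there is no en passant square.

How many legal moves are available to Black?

3

Black to move; king on e5.
In check: yes, from the white knight on c4.
Legal moves: Ke6, Kd5, Kd4.
Count: 3.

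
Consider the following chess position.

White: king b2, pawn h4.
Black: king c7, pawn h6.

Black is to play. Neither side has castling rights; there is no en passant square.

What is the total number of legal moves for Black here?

Black to move; king on c7.
In check: no.
Legal moves: Kd8, Kc8, Kb8, Kd7, Kb7, Kd6, Kc6, Kb6, h5.
Count: 9.

9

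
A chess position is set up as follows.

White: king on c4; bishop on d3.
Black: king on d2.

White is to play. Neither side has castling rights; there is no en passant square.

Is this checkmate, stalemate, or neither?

White to move; white king on c4.
In check: no.
Legal moves for White: Kd5, Kc5, Kb5, Kd4, Kb4, Kb3, Bh7, Bg6, Bf5, Be4, Be2, Bc2, Bf1, Bb1.
White has 14 legal moves and is not in check → neither.

neither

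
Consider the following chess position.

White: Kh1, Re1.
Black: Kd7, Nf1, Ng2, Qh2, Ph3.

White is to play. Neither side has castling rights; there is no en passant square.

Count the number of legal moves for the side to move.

White to move; king on h1.
In check: yes, from the black queen on h2.
Legal moves: none.
Count: 0.

0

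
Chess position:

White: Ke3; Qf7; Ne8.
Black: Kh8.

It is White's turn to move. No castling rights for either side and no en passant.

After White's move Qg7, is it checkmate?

yes

After Qg7: black king on h8; in check: yes, from the white queen on g7.
King squares — g7: attacked by Ne8; h7: attacked by Qg7; g8: attacked by Qg7.
Black has no legal moves → checkmate.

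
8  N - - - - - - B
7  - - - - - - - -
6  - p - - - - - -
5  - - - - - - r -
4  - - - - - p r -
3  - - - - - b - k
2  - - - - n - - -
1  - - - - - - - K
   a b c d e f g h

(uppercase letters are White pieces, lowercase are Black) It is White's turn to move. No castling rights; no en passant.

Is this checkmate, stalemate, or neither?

checkmate

White to move; white king on h1.
In check: yes, from the black bishop on f3.
King squares — g1: attacked by Ne2; g2: attacked by Bf3; h2: attacked by Kh3.
Legal moves for White: none.
In check with no legal moves → checkmate.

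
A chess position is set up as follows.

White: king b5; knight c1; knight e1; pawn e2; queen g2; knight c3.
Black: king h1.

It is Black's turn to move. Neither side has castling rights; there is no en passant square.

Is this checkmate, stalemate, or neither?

checkmate

Black to move; black king on h1.
In check: yes, from the white queen on g2.
King squares — g1: attacked by Qg2; g2: attacked by Ne1; h2: attacked by Qg2.
Legal moves for Black: none.
In check with no legal moves → checkmate.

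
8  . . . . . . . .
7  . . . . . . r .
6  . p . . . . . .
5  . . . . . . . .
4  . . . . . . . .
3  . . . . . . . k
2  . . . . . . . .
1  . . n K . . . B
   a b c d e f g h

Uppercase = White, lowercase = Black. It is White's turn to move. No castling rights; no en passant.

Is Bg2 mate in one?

no

After Bg2: black king on h3; in check: yes, from the white bishop on g2.
Black has 6 legal replies: Kh4, Kg4, Kg3, Kh2, Kxg2, Rxg2.
In check but a legal move exists → not checkmate.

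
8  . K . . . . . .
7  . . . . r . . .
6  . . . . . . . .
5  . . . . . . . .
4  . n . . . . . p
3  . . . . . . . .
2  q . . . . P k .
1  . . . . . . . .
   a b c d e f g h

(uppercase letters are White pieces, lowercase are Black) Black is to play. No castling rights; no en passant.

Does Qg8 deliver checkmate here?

After Qg8: white king on b8; in check: yes, from the black queen on g8.
King squares — a7: attacked by Re7; b7: attacked by Re7; c7: attacked by Re7; a8: attacked by Qg8; c8: attacked by Qg8.
White has no legal moves → checkmate.

yes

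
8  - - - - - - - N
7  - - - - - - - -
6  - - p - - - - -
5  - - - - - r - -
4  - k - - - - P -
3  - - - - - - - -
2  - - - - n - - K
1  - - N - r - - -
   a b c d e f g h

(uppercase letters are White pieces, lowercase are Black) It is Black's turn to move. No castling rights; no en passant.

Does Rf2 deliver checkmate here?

no

After Rf2: white king on h2; in check: yes, from the black rook on f2.
White has 1 legal reply: Kh3.
In check but a legal move exists → not checkmate.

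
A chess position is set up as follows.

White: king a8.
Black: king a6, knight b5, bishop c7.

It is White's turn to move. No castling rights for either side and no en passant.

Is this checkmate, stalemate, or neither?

White to move; white king on a8.
In check: no.
King squares — a7: attacked by Nb5; b7: attacked by Ka6; b8: attacked by Bc7.
Legal moves for White: none.
Not in check and no legal moves → stalemate.

stalemate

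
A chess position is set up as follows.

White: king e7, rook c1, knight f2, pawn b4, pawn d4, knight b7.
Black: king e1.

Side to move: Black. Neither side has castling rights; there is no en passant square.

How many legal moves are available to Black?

Black to move; king on e1.
In check: yes, from the white rook on c1.
Legal moves: Kxf2, Ke2, Kd2.
Count: 3.

3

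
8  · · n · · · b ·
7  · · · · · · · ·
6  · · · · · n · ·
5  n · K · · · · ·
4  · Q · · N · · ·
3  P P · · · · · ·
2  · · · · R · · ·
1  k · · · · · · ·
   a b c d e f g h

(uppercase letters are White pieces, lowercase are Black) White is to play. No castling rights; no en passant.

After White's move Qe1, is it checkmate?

After Qe1: black king on a1; in check: yes, from the white queen on e1.
King squares — b1: attacked by Qe1; a2: attacked by Re2; b2: attacked by Re2.
Black has no legal moves → checkmate.

yes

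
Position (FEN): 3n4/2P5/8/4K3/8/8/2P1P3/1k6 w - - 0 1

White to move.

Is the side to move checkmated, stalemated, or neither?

White to move; white king on e5.
In check: no.
Legal moves for White include: Kf6, Kd6, Kf5, Kd5, Kf4, Ke4, Kd4, cxd8=Q, cxd8=R, cxd8=B, cxd8=N, c8=Q, c8=R, c8=B, c8=N, e3, c3, e4, ... (list truncated; more exist).
White has legal moves and is not in check → neither.

neither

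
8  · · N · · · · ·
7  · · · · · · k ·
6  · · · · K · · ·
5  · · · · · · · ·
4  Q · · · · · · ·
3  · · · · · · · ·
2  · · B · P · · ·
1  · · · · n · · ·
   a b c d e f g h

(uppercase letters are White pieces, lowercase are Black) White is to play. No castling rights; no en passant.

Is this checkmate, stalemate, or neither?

neither

White to move; white king on e6.
In check: no.
Legal moves for White include: Ne7, Na7, Nd6, Nb6, Ke7, Kd7, Kd6, Kf5, Ke5, Kd5, Qe8, Qa8, Qd7+, Qa7+, Qc6, Qa6, Qb5, Qa5, ... (list truncated; more exist).
White has legal moves and is not in check → neither.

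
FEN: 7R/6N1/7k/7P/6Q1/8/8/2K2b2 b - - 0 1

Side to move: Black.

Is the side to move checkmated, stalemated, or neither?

checkmate

Black to move; black king on h6.
In check: yes, from the white rook on h8.
King squares — g5: attacked by Qg4; h5: attacked by Qg4; g6: attacked by Qg4; g7: attacked by Qg4; h7: attacked by Rh8.
Legal moves for Black: none.
In check with no legal moves → checkmate.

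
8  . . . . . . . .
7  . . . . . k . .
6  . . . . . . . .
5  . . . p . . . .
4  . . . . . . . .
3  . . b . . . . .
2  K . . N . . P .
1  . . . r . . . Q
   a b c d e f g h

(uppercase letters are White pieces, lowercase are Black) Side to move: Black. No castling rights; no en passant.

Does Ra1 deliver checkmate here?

After Ra1: white king on a2; in check: yes, from the black rook on a1.
White has 2 legal replies: Kb3, Qxa1.
In check but a legal move exists → not checkmate.

no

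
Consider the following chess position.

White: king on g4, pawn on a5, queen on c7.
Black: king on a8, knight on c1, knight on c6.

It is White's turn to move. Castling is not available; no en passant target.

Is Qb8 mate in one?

no

After Qb8: black king on a8; in check: yes, from the white queen on b8.
Black has 2 legal replies: Kxb8, Nxb8.
In check but a legal move exists → not checkmate.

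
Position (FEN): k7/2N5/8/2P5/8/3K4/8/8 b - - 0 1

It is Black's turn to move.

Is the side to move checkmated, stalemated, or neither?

neither

Black to move; black king on a8.
In check: yes, from the white knight on c7.
Legal moves for Black: Kb8, Kb7, Ka7.
Black is in check but has 3 legal moves → neither.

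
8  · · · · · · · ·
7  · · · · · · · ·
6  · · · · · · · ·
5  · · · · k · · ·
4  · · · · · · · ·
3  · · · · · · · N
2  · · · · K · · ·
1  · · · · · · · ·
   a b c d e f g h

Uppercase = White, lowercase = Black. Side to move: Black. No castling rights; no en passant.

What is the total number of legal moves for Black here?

7

Black to move; king on e5.
In check: no.
Legal moves: Kf6, Ke6, Kd6, Kf5, Kd5, Ke4, Kd4.
Count: 7.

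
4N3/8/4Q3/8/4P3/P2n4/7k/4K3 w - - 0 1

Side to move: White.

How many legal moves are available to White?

White to move; king on e1.
In check: yes, from the black knight on d3.
Legal moves: Ke2, Kd2, Kf1, Kd1.
Count: 4.

4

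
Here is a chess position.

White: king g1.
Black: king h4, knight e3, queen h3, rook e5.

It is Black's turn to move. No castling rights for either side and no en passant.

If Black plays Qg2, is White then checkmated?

yes

After Qg2: white king on g1; in check: yes, from the black queen on g2.
King squares — f1: attacked by Qg2; h1: attacked by Qg2; f2: attacked by Qg2; g2: attacked by Ne3; h2: attacked by Qg2.
White has no legal moves → checkmate.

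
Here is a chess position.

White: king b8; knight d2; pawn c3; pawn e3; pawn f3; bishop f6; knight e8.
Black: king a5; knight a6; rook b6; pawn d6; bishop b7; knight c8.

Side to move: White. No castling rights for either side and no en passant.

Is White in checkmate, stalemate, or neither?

White to move; white king on b8.
In check: yes, from the black knight on a6.
King squares — a7: attacked by Nc8; b7: attacked by Rb6; c7: attacked by Na6; a8: attacked by Bb7; c8: attacked by Bb7.
Legal moves for White: none.
In check with no legal moves → checkmate.

checkmate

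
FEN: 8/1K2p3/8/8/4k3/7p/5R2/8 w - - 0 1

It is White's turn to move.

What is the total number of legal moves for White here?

White to move; king on b7.
In check: no.
Legal moves: Kc8, Kb8, Ka8, Kc7, Ka7, Kc6, Kb6, Ka6, Rf8, Rf7, Rf6, Rf5, Rf4+, Rf3, Rh2, Rg2, Re2+, Rd2, Rc2, Rb2, Ra2, Rf1.
Count: 22.

22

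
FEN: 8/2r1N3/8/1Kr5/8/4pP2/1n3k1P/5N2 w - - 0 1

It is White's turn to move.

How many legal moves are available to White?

White to move; king on b5.
In check: yes, from the black rook on c5.
Legal moves: Kb6, Ka6, Kb4.
Count: 3.

3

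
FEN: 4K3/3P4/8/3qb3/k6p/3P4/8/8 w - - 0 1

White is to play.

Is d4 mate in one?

no

After d4: black king on a4; in check: no.
Black is not in check, so this cannot be checkmate.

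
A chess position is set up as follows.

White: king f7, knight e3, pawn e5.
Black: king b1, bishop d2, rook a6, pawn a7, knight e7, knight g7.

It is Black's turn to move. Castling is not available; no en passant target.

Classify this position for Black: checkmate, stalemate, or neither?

neither

Black to move; black king on b1.
In check: no.
Legal moves for Black include: Ne8, Ne6, Nh5, Ngf5, Ng8, Nc8, Ng6, Nc6, Nef5, Nd5, Rh6, Rg6, Rf6+, Re6, Rd6, Rc6, Rb6, Ra5, ... (list truncated; more exist).
Black has legal moves and is not in check → neither.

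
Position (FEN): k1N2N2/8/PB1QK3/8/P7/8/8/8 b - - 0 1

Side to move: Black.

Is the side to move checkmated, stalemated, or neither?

stalemate

Black to move; black king on a8.
In check: no.
King squares — a7: attacked by Bb6; b7: attacked by Pa6; b8: attacked by Qd6.
Legal moves for Black: none.
Not in check and no legal moves → stalemate.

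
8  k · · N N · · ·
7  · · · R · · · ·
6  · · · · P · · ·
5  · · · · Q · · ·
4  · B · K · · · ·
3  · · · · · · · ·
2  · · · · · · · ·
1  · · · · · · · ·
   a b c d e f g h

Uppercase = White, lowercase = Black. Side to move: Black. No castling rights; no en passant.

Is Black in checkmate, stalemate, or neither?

Black to move; black king on a8.
In check: no.
King squares — a7: attacked by Rd7; b7: attacked by Rd7; b8: attacked by Qe5.
Legal moves for Black: none.
Not in check and no legal moves → stalemate.

stalemate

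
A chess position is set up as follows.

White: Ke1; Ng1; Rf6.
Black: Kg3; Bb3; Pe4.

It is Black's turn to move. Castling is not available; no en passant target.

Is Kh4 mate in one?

no

After Kh4: white king on e1; in check: no.
White is not in check, so this cannot be checkmate.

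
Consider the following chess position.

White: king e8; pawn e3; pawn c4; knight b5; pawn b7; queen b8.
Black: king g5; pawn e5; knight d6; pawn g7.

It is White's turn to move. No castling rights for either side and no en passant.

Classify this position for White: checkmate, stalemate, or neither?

neither

White to move; white king on e8.
In check: yes, from the black knight on d6.
Legal moves for White: Kf8, Kd8, Ke7, Kd7, Qxd6, Nxd6.
White is in check but has 6 legal moves → neither.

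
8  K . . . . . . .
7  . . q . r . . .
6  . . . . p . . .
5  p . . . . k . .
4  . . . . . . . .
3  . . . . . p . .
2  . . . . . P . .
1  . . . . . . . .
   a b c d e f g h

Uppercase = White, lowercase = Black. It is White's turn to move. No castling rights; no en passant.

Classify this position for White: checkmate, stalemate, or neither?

stalemate

White to move; white king on a8.
In check: no.
King squares — a7: attacked by Qc7; b7: attacked by Qc7; b8: attacked by Qc7.
Legal moves for White: none.
Not in check and no legal moves → stalemate.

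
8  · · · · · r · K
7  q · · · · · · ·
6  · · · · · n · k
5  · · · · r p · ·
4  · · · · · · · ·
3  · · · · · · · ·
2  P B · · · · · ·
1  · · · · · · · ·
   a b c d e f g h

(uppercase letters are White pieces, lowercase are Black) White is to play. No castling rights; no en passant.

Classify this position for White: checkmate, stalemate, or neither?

checkmate

White to move; white king on h8.
In check: yes, from the black rook on f8.
King squares — g7: attacked by Kh6; h7: attacked by Nf6; g8: attacked by Nf6.
Legal moves for White: none.
In check with no legal moves → checkmate.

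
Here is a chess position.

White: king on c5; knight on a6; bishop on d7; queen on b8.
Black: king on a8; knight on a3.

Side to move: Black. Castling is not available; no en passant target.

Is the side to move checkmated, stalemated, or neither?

Black to move; black king on a8.
In check: yes, from the white queen on b8.
King squares — a7: attacked by Qb8; b7: attacked by Qb8; b8: attacked by Na6.
Legal moves for Black: none.
In check with no legal moves → checkmate.

checkmate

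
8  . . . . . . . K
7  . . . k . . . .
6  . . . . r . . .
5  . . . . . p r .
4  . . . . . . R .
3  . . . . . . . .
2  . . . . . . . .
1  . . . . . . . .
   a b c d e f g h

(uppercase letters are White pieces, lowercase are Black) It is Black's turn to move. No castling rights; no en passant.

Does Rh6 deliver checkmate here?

After Rh6: white king on h8; in check: yes, from the black rook on h6.
King squares — g7: attacked by Rg5; h7: attacked by Rh6; g8: attacked by Rg5.
White has no legal moves → checkmate.

yes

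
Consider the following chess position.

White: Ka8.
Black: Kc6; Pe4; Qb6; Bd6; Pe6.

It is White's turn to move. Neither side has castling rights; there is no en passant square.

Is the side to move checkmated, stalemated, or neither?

White to move; white king on a8.
In check: no.
King squares — a7: attacked by Qb6; b7: attacked by Qb6; b8: attacked by Qb6.
Legal moves for White: none.
Not in check and no legal moves → stalemate.

stalemate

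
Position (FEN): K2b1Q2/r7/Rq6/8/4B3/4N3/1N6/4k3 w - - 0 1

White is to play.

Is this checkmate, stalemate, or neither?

neither

White to move; white king on a8.
In check: yes, from the black rook on a7.
Legal moves for White: Rxa7.
White is in check but has 1 legal move → neither.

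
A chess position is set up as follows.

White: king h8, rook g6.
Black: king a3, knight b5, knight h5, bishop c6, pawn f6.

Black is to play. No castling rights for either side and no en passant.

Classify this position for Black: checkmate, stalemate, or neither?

Black to move; black king on a3.
In check: no.
Legal moves for Black include: Be8, Ba8, Bd7, Bb7, Bd5, Be4, Bf3, Bg2, Bh1, Ng7, Nf4, Ng3, Nc7, Na7, Nd6, Nd4, Nc3, Kb4, ... (list truncated; more exist).
Black has legal moves and is not in check → neither.

neither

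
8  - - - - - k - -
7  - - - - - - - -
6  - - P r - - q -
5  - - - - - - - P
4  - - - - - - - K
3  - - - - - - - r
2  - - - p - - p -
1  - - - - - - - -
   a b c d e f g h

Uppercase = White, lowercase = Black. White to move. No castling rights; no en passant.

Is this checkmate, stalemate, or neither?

neither

White to move; white king on h4.
In check: yes, from the black rook on h3.
Legal moves for White: Kxh3.
White is in check but has 1 legal move → neither.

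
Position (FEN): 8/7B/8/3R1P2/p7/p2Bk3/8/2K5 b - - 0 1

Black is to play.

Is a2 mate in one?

no

After a2: white king on c1; in check: no.
White is not in check, so this cannot be checkmate.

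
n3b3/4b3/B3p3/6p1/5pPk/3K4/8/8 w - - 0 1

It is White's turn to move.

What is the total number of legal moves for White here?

White to move; king on d3.
In check: no.
Legal moves: Bc8, Bb7, Bb5, Bc4, Ke4, Kd4, Kc4, Kc3, Ke2, Kd2, Kc2.
Count: 11.

11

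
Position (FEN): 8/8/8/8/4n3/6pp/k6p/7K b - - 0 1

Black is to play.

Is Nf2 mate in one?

After Nf2: white king on h1; in check: yes, from the black knight on f2.
King squares — g1: attacked by Ph2; g2: attacked by Ph3; h2: attacked by Pg3.
White has no legal moves → checkmate.

yes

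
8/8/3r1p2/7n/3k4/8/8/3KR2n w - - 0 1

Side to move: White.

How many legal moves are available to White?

White to move; king on d1.
In check: no.
Legal moves: Re8, Re7, Re6, Re5, Re4+, Re3, Re2, Rxh1, Rg1, Rf1, Ke2, Kd2, Kc2, Kc1.
Count: 14.

14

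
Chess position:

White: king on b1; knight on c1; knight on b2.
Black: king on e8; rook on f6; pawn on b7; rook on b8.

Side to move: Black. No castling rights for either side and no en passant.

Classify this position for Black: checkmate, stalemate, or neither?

Black to move; black king on e8.
In check: no.
Legal moves for Black include: Kf8, Kd8, Kf7, Ke7, Kd7, Rd8, Rc8, Ra8, Rf8, Rf7, Rh6, Rg6, Re6, Rd6, Rc6, Rb6, Ra6, Rf5, ... (list truncated; more exist).
Black has legal moves and is not in check → neither.

neither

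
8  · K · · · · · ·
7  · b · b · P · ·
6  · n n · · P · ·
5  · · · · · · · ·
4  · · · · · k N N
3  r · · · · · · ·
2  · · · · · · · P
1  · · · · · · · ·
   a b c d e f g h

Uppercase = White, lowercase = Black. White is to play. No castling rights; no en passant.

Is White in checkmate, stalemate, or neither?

neither

White to move; white king on b8.
In check: yes, from the black knight on c6.
King squares — a7: attacked by Ra3; b7: available; c7: available; a8: attacked by Ra3; c8: attacked by Nb6.
Legal moves for White: Kc7, Kxb7.
White is in check but has 2 legal moves → neither.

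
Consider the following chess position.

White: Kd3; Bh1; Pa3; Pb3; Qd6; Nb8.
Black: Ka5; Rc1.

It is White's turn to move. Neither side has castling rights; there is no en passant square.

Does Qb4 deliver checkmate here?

After Qb4: black king on a5; in check: yes, from the white queen on b4.
King squares — a4: attacked by Pb3; b4: attacked by Pa3; b5: attacked by Qb4; a6: attacked by Nb8; b6: attacked by Qb4.
Black has no legal moves → checkmate.

yes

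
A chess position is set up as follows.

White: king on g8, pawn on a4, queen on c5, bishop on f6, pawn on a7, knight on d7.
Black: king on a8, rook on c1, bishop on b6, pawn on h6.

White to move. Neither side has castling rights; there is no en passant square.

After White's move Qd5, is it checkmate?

After Qd5: black king on a8; in check: yes, from the white queen on d5.
Black has 2 legal replies: Kxa7, Rc6.
In check but a legal move exists → not checkmate.

no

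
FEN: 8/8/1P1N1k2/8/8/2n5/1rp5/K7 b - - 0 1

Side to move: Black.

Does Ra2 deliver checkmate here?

After Ra2: white king on a1; in check: yes, from the black rook on a2.
King squares — b1: attacked by Pc2; a2: attacked by Nc3; b2: attacked by Ra2.
White has no legal moves → checkmate.

yes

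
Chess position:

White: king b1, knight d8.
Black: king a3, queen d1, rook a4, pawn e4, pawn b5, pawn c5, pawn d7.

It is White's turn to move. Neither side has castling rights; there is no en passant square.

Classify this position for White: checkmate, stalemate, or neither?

checkmate

White to move; white king on b1.
In check: yes, from the black queen on d1.
King squares — a1: attacked by Qd1; c1: attacked by Qd1; a2: attacked by Ka3; b2: attacked by Ka3; c2: attacked by Qd1.
Legal moves for White: none.
In check with no legal moves → checkmate.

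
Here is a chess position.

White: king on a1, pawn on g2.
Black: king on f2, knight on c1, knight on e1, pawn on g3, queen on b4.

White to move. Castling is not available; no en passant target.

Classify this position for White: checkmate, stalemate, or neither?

stalemate

White to move; white king on a1.
In check: no.
King squares — b1: attacked by Qb4; a2: attacked by Nc1; b2: attacked by Qb4.
Legal moves for White: none.
Not in check and no legal moves → stalemate.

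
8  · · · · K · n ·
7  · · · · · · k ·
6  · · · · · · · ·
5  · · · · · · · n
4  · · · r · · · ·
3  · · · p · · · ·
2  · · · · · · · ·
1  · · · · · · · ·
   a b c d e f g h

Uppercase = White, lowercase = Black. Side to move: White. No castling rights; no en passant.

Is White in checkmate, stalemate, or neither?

stalemate

White to move; white king on e8.
In check: no.
King squares — d7: attacked by Rd4; e7: attacked by Ng8; f7: attacked by Kg7; d8: attacked by Rd4; f8: attacked by Kg7.
Legal moves for White: none.
Not in check and no legal moves → stalemate.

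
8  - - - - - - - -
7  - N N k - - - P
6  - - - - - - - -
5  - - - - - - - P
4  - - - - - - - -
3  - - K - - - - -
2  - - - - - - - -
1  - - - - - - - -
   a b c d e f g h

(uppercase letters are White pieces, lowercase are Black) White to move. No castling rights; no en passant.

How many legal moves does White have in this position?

White to move; king on c3.
In check: no.
Legal moves: Ne8, Na8, Ne6, Na6, Nd5, Nb5, Nd8, Nd6, Nc5+, Na5, Kd4, Kc4, Kb4, Kd3, Kb3, Kd2, Kc2, Kb2, h8=Q, h8=R, h8=B, h8=N, h6.
Count: 23.

23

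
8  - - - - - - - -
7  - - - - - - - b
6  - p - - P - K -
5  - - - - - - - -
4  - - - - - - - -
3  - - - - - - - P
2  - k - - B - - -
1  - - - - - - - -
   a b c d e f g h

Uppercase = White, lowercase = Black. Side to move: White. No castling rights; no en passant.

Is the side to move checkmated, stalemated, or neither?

neither

White to move; white king on g6.
In check: yes, from the black bishop on h7.
King squares — f5: attacked by Bh7; g5: available; h5: available; f6: available; h6: available; f7: available; g7: available; h7: available.
Legal moves for White: Kxh7, Kg7, Kf7, Kh6, Kf6, Kh5, Kg5.
White is in check but has 7 legal moves → neither.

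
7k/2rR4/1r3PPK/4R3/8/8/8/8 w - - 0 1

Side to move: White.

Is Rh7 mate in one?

no

After Rh7: black king on h8; in check: yes, from the white rook on h7.
Black has 2 legal replies: Kg8, Rxh7+.
In check but a legal move exists → not checkmate.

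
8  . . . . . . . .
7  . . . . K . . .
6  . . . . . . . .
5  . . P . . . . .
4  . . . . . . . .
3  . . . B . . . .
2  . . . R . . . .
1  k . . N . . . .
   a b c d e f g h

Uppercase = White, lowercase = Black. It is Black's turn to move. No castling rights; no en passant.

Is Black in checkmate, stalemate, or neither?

Black to move; black king on a1.
In check: no.
King squares — b1: attacked by Bd3; a2: attacked by Rd2; b2: attacked by Nd1.
Legal moves for Black: none.
Not in check and no legal moves → stalemate.

stalemate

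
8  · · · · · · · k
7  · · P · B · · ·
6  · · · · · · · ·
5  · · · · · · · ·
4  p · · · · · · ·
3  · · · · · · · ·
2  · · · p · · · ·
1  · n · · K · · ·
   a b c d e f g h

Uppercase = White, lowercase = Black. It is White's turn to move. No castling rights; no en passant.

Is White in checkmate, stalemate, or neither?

White to move; white king on e1.
In check: yes, from the black pawn on d2.
King squares — d1: available; f1: available; d2: attacked by Nb1; e2: available; f2: available.
Legal moves for White: Kf2, Ke2, Kf1, Kd1.
White is in check but has 4 legal moves → neither.

neither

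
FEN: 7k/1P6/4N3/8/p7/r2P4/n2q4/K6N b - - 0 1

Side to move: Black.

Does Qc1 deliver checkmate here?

yes

After Qc1: white king on a1; in check: yes, from the black queen on c1.
King squares — b1: attacked by Qc1; a2: attacked by Ra3; b2: attacked by Qc1.
White has no legal moves → checkmate.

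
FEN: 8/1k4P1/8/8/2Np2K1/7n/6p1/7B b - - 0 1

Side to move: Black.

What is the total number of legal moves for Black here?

16

Black to move; king on b7.
In check: no.
Legal moves: Kc8, Kb8, Ka8, Kc7, Ka7, Kc6, Ka6, Ng5, Nf4, Nf2+, Ng1, gxh1=Q, gxh1=R, gxh1=B, gxh1=N, d3.
Count: 16.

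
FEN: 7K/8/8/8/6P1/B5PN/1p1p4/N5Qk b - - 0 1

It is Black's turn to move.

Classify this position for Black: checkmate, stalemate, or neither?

Black to move; black king on h1.
In check: yes, from the white queen on g1.
King squares — g1: attacked by Nh3; g2: attacked by Qg1; h2: attacked by Qg1.
Legal moves for Black: none.
In check with no legal moves → checkmate.

checkmate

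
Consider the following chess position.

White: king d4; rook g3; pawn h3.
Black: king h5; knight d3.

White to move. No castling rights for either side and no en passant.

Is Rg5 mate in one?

After Rg5: black king on h5; in check: yes, from the white rook on g5.
Black has 3 legal replies: Kh6, Kxg5, Kh4.
In check but a legal move exists → not checkmate.

no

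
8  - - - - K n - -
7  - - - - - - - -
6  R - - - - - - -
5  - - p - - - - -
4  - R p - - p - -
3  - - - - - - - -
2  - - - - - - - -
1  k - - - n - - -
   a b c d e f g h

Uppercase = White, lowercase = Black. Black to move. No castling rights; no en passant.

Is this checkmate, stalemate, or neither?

checkmate

Black to move; black king on a1.
In check: yes, from the white rook on a6.
King squares — b1: attacked by Rb4; a2: attacked by Ra6; b2: attacked by Rb4.
Legal moves for Black: none.
In check with no legal moves → checkmate.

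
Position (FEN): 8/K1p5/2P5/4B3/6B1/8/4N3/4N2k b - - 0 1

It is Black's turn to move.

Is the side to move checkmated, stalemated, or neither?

Black to move; black king on h1.
In check: no.
King squares — g1: attacked by Ne2; g2: attacked by Ne1; h2: attacked by Be5.
Legal moves for Black: none.
Not in check and no legal moves → stalemate.

stalemate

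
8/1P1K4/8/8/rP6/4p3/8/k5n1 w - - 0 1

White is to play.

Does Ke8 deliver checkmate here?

After Ke8: black king on a1; in check: no.
Black is not in check, so this cannot be checkmate.

no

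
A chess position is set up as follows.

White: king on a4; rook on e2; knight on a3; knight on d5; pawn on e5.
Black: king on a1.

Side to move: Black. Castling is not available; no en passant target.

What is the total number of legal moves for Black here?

0

Black to move; king on a1.
In check: no.
Legal moves: none.
Count: 0.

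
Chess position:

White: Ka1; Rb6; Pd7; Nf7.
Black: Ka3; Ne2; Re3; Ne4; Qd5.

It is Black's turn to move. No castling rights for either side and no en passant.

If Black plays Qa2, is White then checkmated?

After Qa2: white king on a1; in check: yes, from the black queen on a2.
King squares — b1: attacked by Qa2; a2: attacked by Ka3; b2: attacked by Qa2.
White has no legal moves → checkmate.

yes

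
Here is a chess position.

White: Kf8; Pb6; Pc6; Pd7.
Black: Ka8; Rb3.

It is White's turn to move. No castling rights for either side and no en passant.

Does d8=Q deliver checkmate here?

yes

After d8=Q: black king on a8; in check: yes, from the white queen on d8.
King squares — a7: attacked by Pb6; b7: attacked by Pc6; b8: attacked by Qd8.
Black has no legal moves → checkmate.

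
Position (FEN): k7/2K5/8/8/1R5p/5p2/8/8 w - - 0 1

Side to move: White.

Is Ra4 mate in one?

After Ra4: black king on a8; in check: yes, from the white rook on a4.
King squares — a7: attacked by Ra4; b7: attacked by Kc7; b8: attacked by Kc7.
Black has no legal moves → checkmate.

yes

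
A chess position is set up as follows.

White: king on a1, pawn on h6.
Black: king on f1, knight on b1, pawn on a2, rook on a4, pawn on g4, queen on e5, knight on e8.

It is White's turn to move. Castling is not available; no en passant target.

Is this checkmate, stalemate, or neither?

White to move; white king on a1.
In check: yes, from the black queen on e5.
King squares — b1: attacked by Pa2; a2: attacked by Ra4; b2: attacked by Qe5.
Legal moves for White: none.
In check with no legal moves → checkmate.

checkmate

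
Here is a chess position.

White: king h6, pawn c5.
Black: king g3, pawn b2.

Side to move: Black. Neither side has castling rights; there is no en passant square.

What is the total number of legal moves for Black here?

Black to move; king on g3.
In check: no.
Legal moves: Kh4, Kg4, Kf4, Kh3, Kf3, Kh2, Kg2, Kf2, b1=Q, b1=R, b1=B, b1=N.
Count: 12.

12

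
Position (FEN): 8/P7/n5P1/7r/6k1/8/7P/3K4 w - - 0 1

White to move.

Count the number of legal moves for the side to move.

White to move; king on d1.
In check: no.
Legal moves: Ke2, Kd2, Kc2, Ke1, Kc1, a8=Q, a8=R, a8=B, a8=N, g7, h3+, h4.
Count: 12.

12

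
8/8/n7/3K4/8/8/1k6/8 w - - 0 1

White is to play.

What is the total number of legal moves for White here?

7

White to move; king on d5.
In check: no.
Legal moves: Ke6, Kd6, Kc6, Ke5, Ke4, Kd4, Kc4.
Count: 7.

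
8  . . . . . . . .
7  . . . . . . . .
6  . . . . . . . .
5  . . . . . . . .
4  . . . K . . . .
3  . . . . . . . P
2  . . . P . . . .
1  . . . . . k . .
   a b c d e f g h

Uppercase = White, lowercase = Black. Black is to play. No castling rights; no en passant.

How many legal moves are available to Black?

5

Black to move; king on f1.
In check: no.
Legal moves: Kg2, Kf2, Ke2, Kg1, Ke1.
Count: 5.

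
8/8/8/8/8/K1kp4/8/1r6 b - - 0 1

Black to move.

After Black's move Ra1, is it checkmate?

After Ra1: white king on a3; in check: yes, from the black rook on a1.
King squares — a2: attacked by Ra1; b2: attacked by Kc3; b3: attacked by Kc3; a4: attacked by Ra1; b4: attacked by Kc3.
White has no legal moves → checkmate.

yes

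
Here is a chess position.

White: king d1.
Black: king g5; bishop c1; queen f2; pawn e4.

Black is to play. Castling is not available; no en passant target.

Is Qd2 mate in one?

yes

After Qd2: white king on d1; in check: yes, from the black queen on d2.
King squares — c1: attacked by Qd2; e1: attacked by Qd2; c2: attacked by Qd2; d2: attacked by Bc1; e2: attacked by Qd2.
White has no legal moves → checkmate.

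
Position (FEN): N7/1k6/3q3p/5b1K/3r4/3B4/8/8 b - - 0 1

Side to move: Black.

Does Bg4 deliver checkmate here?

no

After Bg4: white king on h5; in check: yes, from the black bishop on g4.
White has 1 legal reply: Kh4.
In check but a legal move exists → not checkmate.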